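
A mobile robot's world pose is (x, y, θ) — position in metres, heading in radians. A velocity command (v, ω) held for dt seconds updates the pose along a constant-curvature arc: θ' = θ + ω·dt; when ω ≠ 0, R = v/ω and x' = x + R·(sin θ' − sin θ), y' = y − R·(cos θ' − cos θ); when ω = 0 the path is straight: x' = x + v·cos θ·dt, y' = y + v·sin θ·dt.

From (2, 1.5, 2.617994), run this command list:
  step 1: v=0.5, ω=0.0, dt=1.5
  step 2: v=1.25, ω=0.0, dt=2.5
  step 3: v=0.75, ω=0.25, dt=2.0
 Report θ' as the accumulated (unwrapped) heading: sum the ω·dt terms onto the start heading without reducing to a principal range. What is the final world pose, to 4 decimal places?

(-2.7851, 3.8386, 3.1180)

step 1: θ'=2.6180 (straight) → pose (1.3505, 1.8750, 2.6180)
step 2: θ'=2.6180 (straight) → pose (-1.3558, 3.4375, 2.6180)
step 3: θ'=3.1180 (R=3.0000) → pose (-2.7851, 3.8386, 3.1180)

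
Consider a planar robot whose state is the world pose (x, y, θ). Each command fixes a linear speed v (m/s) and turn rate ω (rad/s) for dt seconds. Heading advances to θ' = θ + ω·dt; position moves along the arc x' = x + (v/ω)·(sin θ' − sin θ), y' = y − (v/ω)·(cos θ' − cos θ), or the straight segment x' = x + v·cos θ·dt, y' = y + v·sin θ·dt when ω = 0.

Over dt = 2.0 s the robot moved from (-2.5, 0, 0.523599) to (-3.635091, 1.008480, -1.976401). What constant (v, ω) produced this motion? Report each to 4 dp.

v = -1.0000, ω = -1.2500

Δθ = -1.976401 − 0.523599 = -2.500000
ω = Δθ/dt = -2.500000/2.0 = -1.2500
R = Δx/(sin θ' − sin θ) = 0.8000
v = R·ω = 0.8000·-1.2500 = -1.0000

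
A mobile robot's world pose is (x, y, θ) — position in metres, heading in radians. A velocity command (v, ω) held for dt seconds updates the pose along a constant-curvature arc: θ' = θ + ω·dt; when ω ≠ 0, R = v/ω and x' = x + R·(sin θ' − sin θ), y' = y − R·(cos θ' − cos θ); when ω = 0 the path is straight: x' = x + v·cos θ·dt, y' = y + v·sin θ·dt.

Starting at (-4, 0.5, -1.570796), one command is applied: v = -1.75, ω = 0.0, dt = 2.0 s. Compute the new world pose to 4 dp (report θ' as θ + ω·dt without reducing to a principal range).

(-4.0000, 4.0000, -1.5708)

θ' = -1.5708 + 0.0·2.0 = -1.5708
ω = 0 → straight: x' = -4 + -1.75·cos(-1.5708)·2.0 = -4.0000
y' = 0.5 + -1.75·sin(-1.5708)·2.0 = 4.0000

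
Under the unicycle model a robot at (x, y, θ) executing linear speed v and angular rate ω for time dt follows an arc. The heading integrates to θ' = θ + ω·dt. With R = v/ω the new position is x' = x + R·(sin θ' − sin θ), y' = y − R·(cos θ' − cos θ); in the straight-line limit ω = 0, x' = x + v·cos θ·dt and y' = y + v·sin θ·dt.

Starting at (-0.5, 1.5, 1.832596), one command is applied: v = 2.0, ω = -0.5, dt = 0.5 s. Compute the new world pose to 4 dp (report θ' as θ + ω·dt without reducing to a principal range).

θ' = 1.8326 + -0.5·0.5 = 1.5826
R = v/ω = 2.0/-0.5 = -4.0000
x' = -0.5 + -4.0000·(sin 1.5826 − sin 1.8326) = -0.6360
y' = 1.5 − -4.0000·(cos 1.5826 − cos 1.8326) = 2.4881

(-0.6360, 2.4881, 1.5826)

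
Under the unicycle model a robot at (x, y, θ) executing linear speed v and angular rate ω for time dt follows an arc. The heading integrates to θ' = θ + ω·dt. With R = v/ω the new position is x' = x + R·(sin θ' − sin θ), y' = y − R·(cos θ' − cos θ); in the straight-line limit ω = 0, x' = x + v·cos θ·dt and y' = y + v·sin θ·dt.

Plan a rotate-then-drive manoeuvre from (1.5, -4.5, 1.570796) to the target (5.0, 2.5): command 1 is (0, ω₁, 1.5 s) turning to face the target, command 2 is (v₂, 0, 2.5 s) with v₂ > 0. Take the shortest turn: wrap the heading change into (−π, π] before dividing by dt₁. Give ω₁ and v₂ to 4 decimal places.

heading to target = atan2(2.5−-4.5, 5−1.5) = 1.1071
Δθ = wrap(1.1071 − 1.5708) = -0.4636; ω₁ = Δθ/dt₁ = -0.3091
distance = √((5−1.5)² + (2.5−-4.5)²) = 7.8262; v₂ = distance/dt₂ = 3.1305

ω₁ = -0.3091, v₂ = 3.1305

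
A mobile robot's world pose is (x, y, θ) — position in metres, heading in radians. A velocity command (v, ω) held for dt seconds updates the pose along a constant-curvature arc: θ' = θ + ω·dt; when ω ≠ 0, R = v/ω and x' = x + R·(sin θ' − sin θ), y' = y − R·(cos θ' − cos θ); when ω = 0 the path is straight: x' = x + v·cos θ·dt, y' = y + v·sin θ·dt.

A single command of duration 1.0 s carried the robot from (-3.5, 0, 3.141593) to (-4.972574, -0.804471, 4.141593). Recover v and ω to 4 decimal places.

v = 1.7500, ω = 1.0000

Δθ = 4.141593 − 3.141593 = 1.000000
ω = Δθ/dt = 1.000000/1.0 = 1.0000
R = Δx/(sin θ' − sin θ) = 1.7500
v = R·ω = 1.7500·1.0000 = 1.7500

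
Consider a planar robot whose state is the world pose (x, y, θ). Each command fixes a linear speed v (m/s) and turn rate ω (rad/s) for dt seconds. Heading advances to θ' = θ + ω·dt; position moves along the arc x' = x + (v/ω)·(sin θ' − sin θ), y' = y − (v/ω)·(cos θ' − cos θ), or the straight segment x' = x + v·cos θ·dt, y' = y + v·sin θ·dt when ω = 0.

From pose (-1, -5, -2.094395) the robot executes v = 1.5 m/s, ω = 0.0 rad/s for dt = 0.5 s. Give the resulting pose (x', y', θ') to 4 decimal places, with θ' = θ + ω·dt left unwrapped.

(-1.3750, -5.6495, -2.0944)

θ' = -2.0944 + 0.0·0.5 = -2.0944
ω = 0 → straight: x' = -1 + 1.5·cos(-2.0944)·0.5 = -1.3750
y' = -5 + 1.5·sin(-2.0944)·0.5 = -5.6495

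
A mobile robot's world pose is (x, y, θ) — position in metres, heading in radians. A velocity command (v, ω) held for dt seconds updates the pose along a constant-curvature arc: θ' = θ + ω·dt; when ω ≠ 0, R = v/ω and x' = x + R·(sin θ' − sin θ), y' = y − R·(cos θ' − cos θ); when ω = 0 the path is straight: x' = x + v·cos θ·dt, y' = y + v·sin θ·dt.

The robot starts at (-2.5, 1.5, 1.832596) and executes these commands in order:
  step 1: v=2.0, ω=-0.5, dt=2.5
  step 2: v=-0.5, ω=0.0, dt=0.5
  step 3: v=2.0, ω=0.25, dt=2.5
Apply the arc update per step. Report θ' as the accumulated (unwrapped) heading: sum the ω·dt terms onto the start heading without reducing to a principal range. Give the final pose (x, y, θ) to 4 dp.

(2.0307, 9.5760, 1.2076)

step 1: θ'=0.5826 (R=-4.0000) → pose (-0.8371, 5.8754, 0.5826)
step 2: θ'=0.5826 (straight) → pose (-1.0458, 5.7379, 0.5826)
step 3: θ'=1.2076 (R=8.0000) → pose (2.0307, 9.5760, 1.2076)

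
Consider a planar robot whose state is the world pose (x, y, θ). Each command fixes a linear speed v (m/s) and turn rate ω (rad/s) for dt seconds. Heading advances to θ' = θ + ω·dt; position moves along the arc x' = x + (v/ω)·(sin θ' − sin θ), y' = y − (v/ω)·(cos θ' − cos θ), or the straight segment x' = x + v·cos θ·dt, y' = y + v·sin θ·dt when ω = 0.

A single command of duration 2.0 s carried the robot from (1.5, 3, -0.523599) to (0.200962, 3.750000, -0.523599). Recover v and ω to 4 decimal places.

v = -0.7500, ω = 0.0000

Δθ = -0.523599 − -0.523599 = 0.000000
ω = Δθ/dt = 0.000000/2.0 = 0.0000
ω = 0 → v = (Δx·cos θ + Δy·sin θ)/dt = -0.7500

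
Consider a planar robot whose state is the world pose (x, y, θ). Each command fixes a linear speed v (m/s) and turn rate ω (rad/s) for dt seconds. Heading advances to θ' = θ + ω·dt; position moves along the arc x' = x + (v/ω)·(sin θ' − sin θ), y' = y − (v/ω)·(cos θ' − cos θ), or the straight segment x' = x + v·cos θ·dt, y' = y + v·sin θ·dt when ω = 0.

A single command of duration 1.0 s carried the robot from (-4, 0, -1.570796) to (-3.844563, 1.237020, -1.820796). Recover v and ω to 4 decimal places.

v = -1.2500, ω = -0.2500

Δθ = -1.820796 − -1.570796 = -0.250000
ω = Δθ/dt = -0.250000/1.0 = -0.2500
R = −Δy/(cos θ' − cos θ) = 5.0000
v = R·ω = 5.0000·-0.2500 = -1.2500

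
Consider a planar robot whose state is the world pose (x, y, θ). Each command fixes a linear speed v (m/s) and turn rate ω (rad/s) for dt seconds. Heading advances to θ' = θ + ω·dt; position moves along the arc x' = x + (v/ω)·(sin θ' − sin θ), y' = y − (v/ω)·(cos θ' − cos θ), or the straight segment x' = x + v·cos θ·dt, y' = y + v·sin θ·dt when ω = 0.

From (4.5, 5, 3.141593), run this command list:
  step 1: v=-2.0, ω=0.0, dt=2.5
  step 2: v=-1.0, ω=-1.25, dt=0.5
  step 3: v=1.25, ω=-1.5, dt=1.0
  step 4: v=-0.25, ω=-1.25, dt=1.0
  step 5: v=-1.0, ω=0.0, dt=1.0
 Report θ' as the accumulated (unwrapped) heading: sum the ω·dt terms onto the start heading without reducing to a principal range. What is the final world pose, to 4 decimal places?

step 1: θ'=3.1416 (straight) → pose (9.5000, 5.0000, 3.1416)
step 2: θ'=2.5166 (R=0.8000) → pose (9.9681, 4.8488, 2.5166)
step 3: θ'=1.0166 (R=-0.8333) → pose (9.7471, 5.9631, 1.0166)
step 4: θ'=-0.2334 (R=0.2000) → pose (9.5307, 5.8738, -0.2334)
step 5: θ'=-0.2334 (straight) → pose (8.5579, 6.1051, -0.2334)

(8.5579, 6.1051, -0.2334)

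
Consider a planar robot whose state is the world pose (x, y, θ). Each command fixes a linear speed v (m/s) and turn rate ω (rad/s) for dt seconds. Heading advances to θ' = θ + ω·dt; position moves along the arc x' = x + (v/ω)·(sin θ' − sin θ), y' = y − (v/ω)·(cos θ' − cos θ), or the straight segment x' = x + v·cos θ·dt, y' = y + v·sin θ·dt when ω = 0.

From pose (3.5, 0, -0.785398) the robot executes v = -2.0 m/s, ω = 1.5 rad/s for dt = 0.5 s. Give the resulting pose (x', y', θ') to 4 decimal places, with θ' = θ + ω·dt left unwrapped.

θ' = -0.7854 + 1.5·0.5 = -0.0354
R = v/ω = -2.0/1.5 = -1.3333
x' = 3.5 + -1.3333·(sin -0.0354 − sin -0.7854) = 2.6044
y' = 0 − -1.3333·(cos -0.0354 − cos -0.7854) = 0.3897

(2.6044, 0.3897, -0.0354)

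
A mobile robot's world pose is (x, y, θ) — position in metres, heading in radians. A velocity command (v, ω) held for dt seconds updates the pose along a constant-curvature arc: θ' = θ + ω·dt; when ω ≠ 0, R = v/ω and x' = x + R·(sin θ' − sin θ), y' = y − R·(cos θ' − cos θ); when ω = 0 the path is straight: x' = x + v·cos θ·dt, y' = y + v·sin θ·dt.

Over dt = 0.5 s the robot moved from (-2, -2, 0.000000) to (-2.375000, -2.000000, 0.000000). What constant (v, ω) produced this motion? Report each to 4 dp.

Δθ = 0.000000 − 0.000000 = 0.000000
ω = Δθ/dt = 0.000000/0.5 = 0.0000
ω = 0 → v = (Δx·cos θ + Δy·sin θ)/dt = -0.7500

v = -0.7500, ω = 0.0000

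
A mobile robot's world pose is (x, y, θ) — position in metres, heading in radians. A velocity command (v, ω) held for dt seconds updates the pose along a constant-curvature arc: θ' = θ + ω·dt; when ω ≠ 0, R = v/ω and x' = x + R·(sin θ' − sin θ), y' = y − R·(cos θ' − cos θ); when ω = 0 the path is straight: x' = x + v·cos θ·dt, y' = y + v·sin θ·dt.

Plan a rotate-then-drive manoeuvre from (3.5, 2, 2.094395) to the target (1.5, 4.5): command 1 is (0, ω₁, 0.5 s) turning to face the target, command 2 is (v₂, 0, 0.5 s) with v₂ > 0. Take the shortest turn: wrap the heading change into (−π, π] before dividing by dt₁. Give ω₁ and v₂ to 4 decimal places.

heading to target = atan2(4.5−2, 1.5−3.5) = 2.2455
Δθ = wrap(2.2455 − 2.0944) = 0.1511; ω₁ = Δθ/dt₁ = 0.3023
distance = √((1.5−3.5)² + (4.5−2)²) = 3.2016; v₂ = distance/dt₂ = 6.4031

ω₁ = 0.3023, v₂ = 6.4031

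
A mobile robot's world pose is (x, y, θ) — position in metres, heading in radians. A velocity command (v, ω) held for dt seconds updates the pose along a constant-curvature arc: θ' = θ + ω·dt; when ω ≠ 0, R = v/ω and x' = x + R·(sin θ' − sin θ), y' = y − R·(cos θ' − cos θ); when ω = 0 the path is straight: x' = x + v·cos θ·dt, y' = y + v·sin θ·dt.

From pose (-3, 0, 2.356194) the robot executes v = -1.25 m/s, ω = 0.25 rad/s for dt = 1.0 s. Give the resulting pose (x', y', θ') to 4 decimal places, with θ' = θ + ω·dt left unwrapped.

θ' = 2.3562 + 0.25·1.0 = 2.6062
R = v/ω = -1.25/0.25 = -5.0000
x' = -3 + -5.0000·(sin 2.6062 − sin 2.3562) = -2.0154
y' = 0 − -5.0000·(cos 2.6062 − cos 2.3562) = -0.7648

(-2.0154, -0.7648, 2.6062)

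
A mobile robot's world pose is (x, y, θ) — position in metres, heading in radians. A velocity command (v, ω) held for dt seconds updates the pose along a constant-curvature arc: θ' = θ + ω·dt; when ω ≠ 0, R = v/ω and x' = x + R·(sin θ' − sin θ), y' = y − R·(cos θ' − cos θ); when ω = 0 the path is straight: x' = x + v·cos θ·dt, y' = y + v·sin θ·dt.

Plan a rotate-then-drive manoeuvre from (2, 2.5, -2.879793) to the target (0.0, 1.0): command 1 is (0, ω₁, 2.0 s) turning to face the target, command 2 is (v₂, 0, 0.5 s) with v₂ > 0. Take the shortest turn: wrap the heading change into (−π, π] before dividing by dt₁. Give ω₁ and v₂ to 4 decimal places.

ω₁ = 0.1909, v₂ = 5.0000

heading to target = atan2(1−2.5, 0−2) = -2.4981
Δθ = wrap(-2.4981 − -2.8798) = 0.3817; ω₁ = Δθ/dt₁ = 0.1909
distance = √((0−2)² + (1−2.5)²) = 2.5000; v₂ = distance/dt₂ = 5.0000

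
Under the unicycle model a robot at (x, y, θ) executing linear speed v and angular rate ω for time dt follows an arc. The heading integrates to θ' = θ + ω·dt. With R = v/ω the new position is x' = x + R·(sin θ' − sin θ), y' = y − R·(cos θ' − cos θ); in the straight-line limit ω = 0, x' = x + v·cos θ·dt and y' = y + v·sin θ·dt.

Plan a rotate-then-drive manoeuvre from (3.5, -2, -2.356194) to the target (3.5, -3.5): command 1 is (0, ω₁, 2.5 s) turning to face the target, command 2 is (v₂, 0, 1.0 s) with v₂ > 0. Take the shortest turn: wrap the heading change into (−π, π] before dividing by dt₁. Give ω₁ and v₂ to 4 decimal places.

ω₁ = 0.3142, v₂ = 1.5000

heading to target = atan2(-3.5−-2, 3.5−3.5) = -1.5708
Δθ = wrap(-1.5708 − -2.3562) = 0.7854; ω₁ = Δθ/dt₁ = 0.3142
distance = √((3.5−3.5)² + (-3.5−-2)²) = 1.5000; v₂ = distance/dt₂ = 1.5000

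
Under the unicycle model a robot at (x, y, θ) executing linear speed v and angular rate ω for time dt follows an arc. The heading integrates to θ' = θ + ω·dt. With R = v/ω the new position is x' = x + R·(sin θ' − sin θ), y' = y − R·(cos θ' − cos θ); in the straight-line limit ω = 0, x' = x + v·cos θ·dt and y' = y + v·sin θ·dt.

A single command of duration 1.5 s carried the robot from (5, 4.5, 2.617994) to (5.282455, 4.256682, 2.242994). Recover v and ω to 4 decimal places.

Δθ = 2.242994 − 2.617994 = -0.375000
ω = Δθ/dt = -0.375000/1.5 = -0.2500
R = Δx/(sin θ' − sin θ) = 1.0000
v = R·ω = 1.0000·-0.2500 = -0.2500

v = -0.2500, ω = -0.2500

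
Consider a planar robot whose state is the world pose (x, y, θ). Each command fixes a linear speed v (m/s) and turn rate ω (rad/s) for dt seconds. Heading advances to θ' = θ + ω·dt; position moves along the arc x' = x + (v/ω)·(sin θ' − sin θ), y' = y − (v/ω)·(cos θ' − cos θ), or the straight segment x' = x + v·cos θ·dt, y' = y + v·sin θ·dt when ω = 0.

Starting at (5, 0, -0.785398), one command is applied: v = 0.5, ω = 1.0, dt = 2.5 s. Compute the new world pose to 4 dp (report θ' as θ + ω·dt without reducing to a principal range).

(5.8484, 0.4252, 1.7146)

θ' = -0.7854 + 1.0·2.5 = 1.7146
R = v/ω = 0.5/1.0 = 0.5000
x' = 5 + 0.5000·(sin 1.7146 − sin -0.7854) = 5.8484
y' = 0 − 0.5000·(cos 1.7146 − cos -0.7854) = 0.4252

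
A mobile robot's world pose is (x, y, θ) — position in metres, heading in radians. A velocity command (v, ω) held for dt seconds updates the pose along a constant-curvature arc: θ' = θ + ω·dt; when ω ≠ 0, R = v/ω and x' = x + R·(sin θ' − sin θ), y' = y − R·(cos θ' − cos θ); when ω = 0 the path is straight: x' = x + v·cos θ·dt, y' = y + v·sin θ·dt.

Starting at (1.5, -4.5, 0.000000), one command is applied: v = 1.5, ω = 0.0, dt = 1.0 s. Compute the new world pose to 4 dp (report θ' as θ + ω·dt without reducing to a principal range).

θ' = 0.0000 + 0.0·1.0 = 0.0000
ω = 0 → straight: x' = 1.5 + 1.5·cos(0.0000)·1.0 = 3.0000
y' = -4.5 + 1.5·sin(0.0000)·1.0 = -4.5000

(3.0000, -4.5000, 0.0000)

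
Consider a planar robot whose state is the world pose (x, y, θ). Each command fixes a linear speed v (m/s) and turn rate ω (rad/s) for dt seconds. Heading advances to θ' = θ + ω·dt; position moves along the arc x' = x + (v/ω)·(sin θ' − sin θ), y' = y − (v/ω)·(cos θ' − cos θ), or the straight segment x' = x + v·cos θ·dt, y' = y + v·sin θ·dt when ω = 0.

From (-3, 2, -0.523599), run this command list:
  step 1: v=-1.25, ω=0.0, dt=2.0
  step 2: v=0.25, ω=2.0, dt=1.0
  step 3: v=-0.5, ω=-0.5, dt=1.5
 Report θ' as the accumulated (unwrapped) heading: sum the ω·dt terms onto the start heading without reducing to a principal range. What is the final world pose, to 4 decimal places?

step 1: θ'=-0.5236 (straight) → pose (-5.1651, 3.2500, -0.5236)
step 2: θ'=1.4764 (R=0.1250) → pose (-4.9781, 3.3465, 1.4764)
step 3: θ'=0.7264 (R=1.0000) → pose (-5.3095, 2.6932, 0.7264)

(-5.3095, 2.6932, 0.7264)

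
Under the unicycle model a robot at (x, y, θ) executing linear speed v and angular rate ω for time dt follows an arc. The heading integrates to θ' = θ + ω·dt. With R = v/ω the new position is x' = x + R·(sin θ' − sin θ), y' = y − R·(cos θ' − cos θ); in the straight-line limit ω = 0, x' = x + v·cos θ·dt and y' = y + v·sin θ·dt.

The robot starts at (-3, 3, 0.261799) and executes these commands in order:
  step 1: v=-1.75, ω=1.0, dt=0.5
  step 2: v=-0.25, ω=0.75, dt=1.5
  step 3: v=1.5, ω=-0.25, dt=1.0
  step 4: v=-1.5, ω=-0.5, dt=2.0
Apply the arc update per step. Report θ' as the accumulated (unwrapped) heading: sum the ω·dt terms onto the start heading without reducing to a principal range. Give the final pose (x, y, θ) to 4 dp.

step 1: θ'=0.7618 (R=-1.7500) → pose (-3.7550, 2.5759, 0.7618)
step 2: θ'=1.8868 (R=-0.3333) → pose (-3.8417, 2.2311, 1.8868)
step 3: θ'=1.6368 (R=-6.0000) → pose (-4.1257, 3.7000, 1.6368)
step 4: θ'=0.6368 (R=3.0000) → pose (-5.3353, 1.0901, 0.6368)

(-5.3353, 1.0901, 0.6368)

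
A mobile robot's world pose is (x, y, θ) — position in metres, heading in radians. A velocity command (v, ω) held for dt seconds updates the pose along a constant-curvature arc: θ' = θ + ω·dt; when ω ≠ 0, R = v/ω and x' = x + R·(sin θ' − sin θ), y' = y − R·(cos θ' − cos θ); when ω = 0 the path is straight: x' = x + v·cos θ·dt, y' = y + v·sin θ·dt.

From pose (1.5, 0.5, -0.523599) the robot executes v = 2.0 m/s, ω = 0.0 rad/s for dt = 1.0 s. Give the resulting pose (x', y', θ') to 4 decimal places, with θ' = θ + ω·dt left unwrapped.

(3.2321, -0.5000, -0.5236)

θ' = -0.5236 + 0.0·1.0 = -0.5236
ω = 0 → straight: x' = 1.5 + 2.0·cos(-0.5236)·1.0 = 3.2321
y' = 0.5 + 2.0·sin(-0.5236)·1.0 = -0.5000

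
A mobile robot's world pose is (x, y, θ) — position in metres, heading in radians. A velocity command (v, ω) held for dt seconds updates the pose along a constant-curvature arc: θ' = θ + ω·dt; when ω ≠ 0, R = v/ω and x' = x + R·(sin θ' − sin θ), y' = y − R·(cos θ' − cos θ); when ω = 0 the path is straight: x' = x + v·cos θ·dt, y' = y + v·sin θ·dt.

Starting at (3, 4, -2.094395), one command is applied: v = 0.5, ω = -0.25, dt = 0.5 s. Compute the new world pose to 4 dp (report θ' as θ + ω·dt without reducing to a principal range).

(2.8618, 3.7919, -2.2194)

θ' = -2.0944 + -0.25·0.5 = -2.2194
R = v/ω = 0.5/-0.25 = -2.0000
x' = 3 + -2.0000·(sin -2.2194 − sin -2.0944) = 2.8618
y' = 4 − -2.0000·(cos -2.2194 − cos -2.0944) = 3.7919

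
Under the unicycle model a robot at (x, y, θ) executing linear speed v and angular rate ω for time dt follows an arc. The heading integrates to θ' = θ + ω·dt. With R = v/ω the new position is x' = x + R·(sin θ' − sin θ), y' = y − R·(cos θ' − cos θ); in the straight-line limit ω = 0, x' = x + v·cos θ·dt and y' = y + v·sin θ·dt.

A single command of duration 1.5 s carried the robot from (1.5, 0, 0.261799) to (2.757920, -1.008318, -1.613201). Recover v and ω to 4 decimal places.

v = 1.2500, ω = -1.2500

Δθ = -1.613201 − 0.261799 = -1.875000
ω = Δθ/dt = -1.875000/1.5 = -1.2500
R = Δx/(sin θ' − sin θ) = -1.0000
v = R·ω = -1.0000·-1.2500 = 1.2500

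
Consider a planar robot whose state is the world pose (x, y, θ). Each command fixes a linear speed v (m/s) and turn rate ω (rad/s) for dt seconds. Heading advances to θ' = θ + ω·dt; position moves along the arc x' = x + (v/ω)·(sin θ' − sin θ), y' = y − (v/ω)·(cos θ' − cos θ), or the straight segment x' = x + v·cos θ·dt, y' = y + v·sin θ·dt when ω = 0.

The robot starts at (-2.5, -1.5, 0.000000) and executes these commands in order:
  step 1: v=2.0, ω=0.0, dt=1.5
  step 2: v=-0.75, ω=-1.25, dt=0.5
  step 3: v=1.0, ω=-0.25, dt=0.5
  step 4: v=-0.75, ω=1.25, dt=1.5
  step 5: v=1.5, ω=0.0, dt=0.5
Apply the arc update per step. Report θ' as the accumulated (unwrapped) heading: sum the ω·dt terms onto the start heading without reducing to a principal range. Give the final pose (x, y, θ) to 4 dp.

step 1: θ'=0.0000 (straight) → pose (0.5000, -1.5000, 0.0000)
step 2: θ'=-0.6250 (R=0.6000) → pose (0.1489, -1.3866, -0.6250)
step 3: θ'=-0.7500 (R=-4.0000) → pose (0.5351, -1.7037, -0.7500)
step 4: θ'=1.1250 (R=-0.6000) → pose (-0.4152, -1.8840, 1.1250)
step 5: θ'=1.1250 (straight) → pose (-0.0919, -1.2073, 1.1250)

(-0.0919, -1.2073, 1.1250)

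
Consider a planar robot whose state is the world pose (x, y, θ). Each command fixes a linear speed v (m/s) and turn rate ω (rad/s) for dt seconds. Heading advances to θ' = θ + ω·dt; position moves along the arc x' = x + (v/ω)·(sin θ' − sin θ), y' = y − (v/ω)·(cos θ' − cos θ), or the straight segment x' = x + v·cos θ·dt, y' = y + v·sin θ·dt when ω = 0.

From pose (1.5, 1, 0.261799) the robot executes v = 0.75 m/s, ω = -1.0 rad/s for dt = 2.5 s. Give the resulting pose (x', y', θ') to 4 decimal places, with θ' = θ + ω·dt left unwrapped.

θ' = 0.2618 + -1.0·2.5 = -2.2382
R = v/ω = 0.75/-1.0 = -0.7500
x' = 1.5 + -0.7500·(sin -2.2382 − sin 0.2618) = 2.2832
y' = 1 − -0.7500·(cos -2.2382 − cos 0.2618) = -0.1887

(2.2832, -0.1887, -2.2382)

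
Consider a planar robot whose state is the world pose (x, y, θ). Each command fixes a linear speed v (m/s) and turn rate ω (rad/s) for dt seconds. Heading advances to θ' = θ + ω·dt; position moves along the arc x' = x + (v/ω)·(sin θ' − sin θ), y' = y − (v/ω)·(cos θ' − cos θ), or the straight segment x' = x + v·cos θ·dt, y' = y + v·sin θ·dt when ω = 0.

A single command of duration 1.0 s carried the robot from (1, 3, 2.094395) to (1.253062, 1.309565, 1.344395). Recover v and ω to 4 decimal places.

v = -1.7500, ω = -0.7500

Δθ = 1.344395 − 2.094395 = -0.750000
ω = Δθ/dt = -0.750000/1.0 = -0.7500
R = −Δy/(cos θ' − cos θ) = 2.3333
v = R·ω = 2.3333·-0.7500 = -1.7500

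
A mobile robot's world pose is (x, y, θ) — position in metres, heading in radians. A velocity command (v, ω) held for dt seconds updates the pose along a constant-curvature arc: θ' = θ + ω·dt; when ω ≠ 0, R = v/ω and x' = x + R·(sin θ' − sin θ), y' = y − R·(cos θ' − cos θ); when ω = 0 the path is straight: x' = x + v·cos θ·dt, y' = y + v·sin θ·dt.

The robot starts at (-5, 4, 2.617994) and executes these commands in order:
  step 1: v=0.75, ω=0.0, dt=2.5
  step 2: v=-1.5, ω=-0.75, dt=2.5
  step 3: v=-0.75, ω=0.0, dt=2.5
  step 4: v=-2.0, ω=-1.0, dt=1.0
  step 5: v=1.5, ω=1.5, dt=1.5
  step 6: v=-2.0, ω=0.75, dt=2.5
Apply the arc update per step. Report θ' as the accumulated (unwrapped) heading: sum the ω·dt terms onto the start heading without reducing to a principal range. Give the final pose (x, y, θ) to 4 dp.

(-4.1430, 0.4788, 3.8680)

step 1: θ'=2.6180 (straight) → pose (-6.6238, 4.9375, 2.6180)
step 2: θ'=0.7430 (R=2.0000) → pose (-6.2708, 1.7326, 0.7430)
step 3: θ'=0.7430 (straight) → pose (-7.6516, 0.4641, 0.7430)
step 4: θ'=-0.2570 (R=2.0000) → pose (-9.5130, 0.0027, -0.2570)
step 5: θ'=1.9930 (R=1.0000) → pose (-8.3466, 1.3796, 1.9930)
step 6: θ'=3.8680 (R=-2.6667) → pose (-4.1430, 0.4788, 3.8680)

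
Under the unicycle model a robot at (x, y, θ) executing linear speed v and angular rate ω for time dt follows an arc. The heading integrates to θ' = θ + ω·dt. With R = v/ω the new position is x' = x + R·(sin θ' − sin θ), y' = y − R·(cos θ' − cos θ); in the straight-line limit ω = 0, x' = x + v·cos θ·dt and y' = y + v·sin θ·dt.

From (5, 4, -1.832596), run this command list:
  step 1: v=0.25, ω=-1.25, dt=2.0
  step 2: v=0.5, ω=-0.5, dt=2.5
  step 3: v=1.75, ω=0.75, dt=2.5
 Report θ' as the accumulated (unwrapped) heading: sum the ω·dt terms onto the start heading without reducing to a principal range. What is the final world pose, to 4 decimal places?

(4.6522, 8.8660, -3.7076)

step 1: θ'=-4.3326 (R=-0.2000) → pose (4.6211, 3.9776, -4.3326)
step 2: θ'=-5.5826 (R=-1.0000) → pose (4.9051, 5.1128, -5.5826)
step 3: θ'=-3.7076 (R=2.3333) → pose (4.6522, 8.8660, -3.7076)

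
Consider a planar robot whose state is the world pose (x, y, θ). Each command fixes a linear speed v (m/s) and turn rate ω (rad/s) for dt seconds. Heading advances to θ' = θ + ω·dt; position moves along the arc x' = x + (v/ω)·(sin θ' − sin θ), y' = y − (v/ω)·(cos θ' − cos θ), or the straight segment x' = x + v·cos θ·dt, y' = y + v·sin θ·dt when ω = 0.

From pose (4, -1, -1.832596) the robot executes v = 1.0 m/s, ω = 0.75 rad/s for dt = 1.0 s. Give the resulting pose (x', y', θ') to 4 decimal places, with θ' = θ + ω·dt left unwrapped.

(4.1103, -1.9705, -1.0826)

θ' = -1.8326 + 0.75·1.0 = -1.0826
R = v/ω = 1.0/0.75 = 1.3333
x' = 4 + 1.3333·(sin -1.0826 − sin -1.8326) = 4.1103
y' = -1 − 1.3333·(cos -1.0826 − cos -1.8326) = -1.9705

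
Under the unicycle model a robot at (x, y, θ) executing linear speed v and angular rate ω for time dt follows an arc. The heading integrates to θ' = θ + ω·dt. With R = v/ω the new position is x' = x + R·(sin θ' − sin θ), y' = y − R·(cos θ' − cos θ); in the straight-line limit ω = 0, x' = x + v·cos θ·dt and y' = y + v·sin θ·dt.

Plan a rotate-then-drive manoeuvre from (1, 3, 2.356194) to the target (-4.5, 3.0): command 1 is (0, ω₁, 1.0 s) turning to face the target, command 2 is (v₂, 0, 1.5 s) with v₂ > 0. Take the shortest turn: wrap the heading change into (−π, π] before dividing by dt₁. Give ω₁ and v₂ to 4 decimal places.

heading to target = atan2(3−3, -4.5−1) = 3.1416
Δθ = wrap(3.1416 − 2.3562) = 0.7854; ω₁ = Δθ/dt₁ = 0.7854
distance = √((-4.5−1)² + (3−3)²) = 5.5000; v₂ = distance/dt₂ = 3.6667

ω₁ = 0.7854, v₂ = 3.6667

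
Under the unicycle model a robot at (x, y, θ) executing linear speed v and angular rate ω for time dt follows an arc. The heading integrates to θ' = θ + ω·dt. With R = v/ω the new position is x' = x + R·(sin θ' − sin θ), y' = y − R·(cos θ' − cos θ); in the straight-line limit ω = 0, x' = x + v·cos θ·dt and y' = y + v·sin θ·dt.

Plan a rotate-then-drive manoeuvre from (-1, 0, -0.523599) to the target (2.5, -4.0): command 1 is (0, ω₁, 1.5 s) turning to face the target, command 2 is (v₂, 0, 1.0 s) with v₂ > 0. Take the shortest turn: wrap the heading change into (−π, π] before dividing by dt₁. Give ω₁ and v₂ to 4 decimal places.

ω₁ = -0.2189, v₂ = 5.3151

heading to target = atan2(-4−0, 2.5−-1) = -0.8520
Δθ = wrap(-0.8520 − -0.5236) = -0.3284; ω₁ = Δθ/dt₁ = -0.2189
distance = √((2.5−-1)² + (-4−0)²) = 5.3151; v₂ = distance/dt₂ = 5.3151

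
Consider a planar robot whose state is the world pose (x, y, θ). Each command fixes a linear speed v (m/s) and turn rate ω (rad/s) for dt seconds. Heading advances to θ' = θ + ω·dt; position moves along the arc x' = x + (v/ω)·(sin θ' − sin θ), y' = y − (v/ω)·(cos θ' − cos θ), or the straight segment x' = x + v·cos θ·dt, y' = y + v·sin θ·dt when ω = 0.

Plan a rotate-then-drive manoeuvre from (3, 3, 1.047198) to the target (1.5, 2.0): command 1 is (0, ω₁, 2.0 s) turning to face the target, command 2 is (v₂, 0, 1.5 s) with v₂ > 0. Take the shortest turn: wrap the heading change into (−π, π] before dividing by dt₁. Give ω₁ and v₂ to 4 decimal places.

ω₁ = 1.3412, v₂ = 1.2019

heading to target = atan2(2−3, 1.5−3) = -2.5536
Δθ = wrap(-2.5536 − 1.0472) = 2.6824; ω₁ = Δθ/dt₁ = 1.3412
distance = √((1.5−3)² + (2−3)²) = 1.8028; v₂ = distance/dt₂ = 1.2019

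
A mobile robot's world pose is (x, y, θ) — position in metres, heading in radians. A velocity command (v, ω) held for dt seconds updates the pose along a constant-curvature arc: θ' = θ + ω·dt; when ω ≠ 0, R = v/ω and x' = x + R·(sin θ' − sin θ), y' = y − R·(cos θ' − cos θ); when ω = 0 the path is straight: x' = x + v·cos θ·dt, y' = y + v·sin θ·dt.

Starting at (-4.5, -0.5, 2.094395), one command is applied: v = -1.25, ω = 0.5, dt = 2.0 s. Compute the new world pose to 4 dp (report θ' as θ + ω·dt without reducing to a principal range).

θ' = 2.0944 + 0.5·2.0 = 3.0944
R = v/ω = -1.25/0.5 = -2.5000
x' = -4.5 + -2.5000·(sin 3.0944 − sin 2.0944) = -2.4529
y' = -0.5 − -2.5000·(cos 3.0944 − cos 2.0944) = -1.7472

(-2.4529, -1.7472, 3.0944)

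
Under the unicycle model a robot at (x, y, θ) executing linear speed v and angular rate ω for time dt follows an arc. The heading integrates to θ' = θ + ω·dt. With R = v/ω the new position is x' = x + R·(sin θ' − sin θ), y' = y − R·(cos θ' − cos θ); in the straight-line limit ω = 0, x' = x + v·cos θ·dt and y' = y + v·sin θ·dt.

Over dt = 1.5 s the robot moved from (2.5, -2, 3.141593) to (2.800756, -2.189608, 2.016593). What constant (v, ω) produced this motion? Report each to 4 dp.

Δθ = 2.016593 − 3.141593 = -1.125000
ω = Δθ/dt = -1.125000/1.5 = -0.7500
R = Δx/(sin θ' − sin θ) = 0.3333
v = R·ω = 0.3333·-0.7500 = -0.2500

v = -0.2500, ω = -0.7500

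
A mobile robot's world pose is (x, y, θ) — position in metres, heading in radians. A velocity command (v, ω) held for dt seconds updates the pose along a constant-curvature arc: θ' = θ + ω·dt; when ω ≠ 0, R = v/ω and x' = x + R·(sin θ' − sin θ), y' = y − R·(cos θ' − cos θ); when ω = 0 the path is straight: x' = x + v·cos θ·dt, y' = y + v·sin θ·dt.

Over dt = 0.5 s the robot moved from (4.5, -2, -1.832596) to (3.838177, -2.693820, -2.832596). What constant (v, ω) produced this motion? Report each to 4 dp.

Δθ = -2.832596 − -1.832596 = -1.000000
ω = Δθ/dt = -1.000000/0.5 = -2.0000
R = −Δy/(cos θ' − cos θ) = -1.0000
v = R·ω = -1.0000·-2.0000 = 2.0000

v = 2.0000, ω = -2.0000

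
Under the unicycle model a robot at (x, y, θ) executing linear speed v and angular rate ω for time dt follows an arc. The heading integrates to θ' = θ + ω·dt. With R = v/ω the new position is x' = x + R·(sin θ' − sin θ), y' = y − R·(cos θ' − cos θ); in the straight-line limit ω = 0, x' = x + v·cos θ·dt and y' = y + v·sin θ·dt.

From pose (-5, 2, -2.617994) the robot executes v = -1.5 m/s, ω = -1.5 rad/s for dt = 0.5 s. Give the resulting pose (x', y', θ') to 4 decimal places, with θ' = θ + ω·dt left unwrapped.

(-4.2755, 2.1085, -3.3680)

θ' = -2.6180 + -1.5·0.5 = -3.3680
R = v/ω = -1.5/-1.5 = 1.0000
x' = -5 + 1.0000·(sin -3.3680 − sin -2.6180) = -4.2755
y' = 2 − 1.0000·(cos -3.3680 − cos -2.6180) = 2.1085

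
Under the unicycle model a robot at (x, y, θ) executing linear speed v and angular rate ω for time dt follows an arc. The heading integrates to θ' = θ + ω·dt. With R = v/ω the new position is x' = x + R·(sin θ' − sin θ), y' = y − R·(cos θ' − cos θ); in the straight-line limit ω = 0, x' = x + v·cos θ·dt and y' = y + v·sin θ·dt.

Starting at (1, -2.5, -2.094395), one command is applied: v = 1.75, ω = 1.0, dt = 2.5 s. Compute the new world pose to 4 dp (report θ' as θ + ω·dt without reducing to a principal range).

(3.2061, -4.9830, 0.4056)

θ' = -2.0944 + 1.0·2.5 = 0.4056
R = v/ω = 1.75/1.0 = 1.7500
x' = 1 + 1.7500·(sin 0.4056 − sin -2.0944) = 3.2061
y' = -2.5 − 1.7500·(cos 0.4056 − cos -2.0944) = -4.9830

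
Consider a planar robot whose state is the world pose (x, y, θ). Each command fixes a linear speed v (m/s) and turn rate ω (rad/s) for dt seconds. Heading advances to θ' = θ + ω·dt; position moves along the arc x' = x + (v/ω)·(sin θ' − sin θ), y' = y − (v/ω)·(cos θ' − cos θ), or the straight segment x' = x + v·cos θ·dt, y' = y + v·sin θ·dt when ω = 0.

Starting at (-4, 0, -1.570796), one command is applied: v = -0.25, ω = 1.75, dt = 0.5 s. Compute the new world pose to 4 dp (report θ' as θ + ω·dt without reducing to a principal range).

θ' = -1.5708 + 1.75·0.5 = -0.6958
R = v/ω = -0.25/1.75 = -0.1429
x' = -4 + -0.1429·(sin -0.6958 − sin -1.5708) = -4.0513
y' = 0 − -0.1429·(cos -0.6958 − cos -1.5708) = 0.1096

(-4.0513, 0.1096, -0.6958)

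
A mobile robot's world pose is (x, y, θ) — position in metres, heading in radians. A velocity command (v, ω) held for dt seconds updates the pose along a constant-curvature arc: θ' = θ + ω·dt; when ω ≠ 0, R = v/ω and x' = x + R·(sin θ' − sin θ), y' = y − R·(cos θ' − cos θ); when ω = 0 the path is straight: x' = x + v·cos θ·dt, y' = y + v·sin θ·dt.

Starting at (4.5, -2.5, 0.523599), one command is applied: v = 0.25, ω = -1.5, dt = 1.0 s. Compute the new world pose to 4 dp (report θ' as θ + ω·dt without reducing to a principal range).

(4.7214, -2.5510, -0.9764)

θ' = 0.5236 + -1.5·1.0 = -0.9764
R = v/ω = 0.25/-1.5 = -0.1667
x' = 4.5 + -0.1667·(sin -0.9764 − sin 0.5236) = 4.7214
y' = -2.5 − -0.1667·(cos -0.9764 − cos 0.5236) = -2.5510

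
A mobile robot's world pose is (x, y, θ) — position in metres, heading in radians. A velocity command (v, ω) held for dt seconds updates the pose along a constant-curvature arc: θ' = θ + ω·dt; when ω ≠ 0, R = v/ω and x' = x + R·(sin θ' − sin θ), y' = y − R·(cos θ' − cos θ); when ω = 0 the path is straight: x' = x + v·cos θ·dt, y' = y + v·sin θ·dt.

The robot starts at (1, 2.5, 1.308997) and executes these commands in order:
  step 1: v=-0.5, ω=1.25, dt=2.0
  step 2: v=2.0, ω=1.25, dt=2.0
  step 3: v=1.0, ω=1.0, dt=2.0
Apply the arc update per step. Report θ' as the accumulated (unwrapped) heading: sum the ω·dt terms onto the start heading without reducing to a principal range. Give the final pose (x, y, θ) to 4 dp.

(3.5380, 0.6653, 8.3090)

step 1: θ'=3.8090 (R=-0.4000) → pose (1.6340, 2.0823, 3.8090)
step 2: θ'=6.3090 (R=1.6000) → pose (2.6656, -0.7739, 6.3090)
step 3: θ'=8.3090 (R=1.0000) → pose (3.5380, 0.6653, 8.3090)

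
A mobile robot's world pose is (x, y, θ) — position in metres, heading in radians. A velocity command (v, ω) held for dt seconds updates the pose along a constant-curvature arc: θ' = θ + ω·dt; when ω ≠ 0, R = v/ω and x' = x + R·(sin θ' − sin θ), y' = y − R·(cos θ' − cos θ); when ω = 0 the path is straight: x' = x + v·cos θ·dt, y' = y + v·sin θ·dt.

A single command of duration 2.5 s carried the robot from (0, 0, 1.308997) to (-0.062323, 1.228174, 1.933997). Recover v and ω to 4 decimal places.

Δθ = 1.933997 − 1.308997 = 0.625000
ω = Δθ/dt = 0.625000/2.5 = 0.2500
R = −Δy/(cos θ' − cos θ) = 2.0000
v = R·ω = 2.0000·0.2500 = 0.5000

v = 0.5000, ω = 0.2500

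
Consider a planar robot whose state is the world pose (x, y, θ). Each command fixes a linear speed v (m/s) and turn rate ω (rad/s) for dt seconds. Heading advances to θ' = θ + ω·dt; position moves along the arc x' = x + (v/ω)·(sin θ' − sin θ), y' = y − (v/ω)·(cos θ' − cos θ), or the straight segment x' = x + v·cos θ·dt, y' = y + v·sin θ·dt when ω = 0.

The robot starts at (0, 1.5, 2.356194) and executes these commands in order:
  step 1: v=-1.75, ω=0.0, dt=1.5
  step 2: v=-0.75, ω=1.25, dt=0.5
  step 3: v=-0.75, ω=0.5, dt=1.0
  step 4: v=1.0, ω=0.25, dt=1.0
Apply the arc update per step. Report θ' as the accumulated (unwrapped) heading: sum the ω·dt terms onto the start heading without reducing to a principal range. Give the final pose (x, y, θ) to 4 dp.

(2.0322, -0.9047, 3.7312)

step 1: θ'=2.3562 (straight) → pose (1.8562, -0.3562, 2.3562)
step 2: θ'=2.9812 (R=-0.6000) → pose (2.1846, -0.5242, 2.9812)
step 3: θ'=3.4812 (R=-1.5000) → pose (2.9238, -0.4578, 3.4812)
step 4: θ'=3.7312 (R=4.0000) → pose (2.0322, -0.9047, 3.7312)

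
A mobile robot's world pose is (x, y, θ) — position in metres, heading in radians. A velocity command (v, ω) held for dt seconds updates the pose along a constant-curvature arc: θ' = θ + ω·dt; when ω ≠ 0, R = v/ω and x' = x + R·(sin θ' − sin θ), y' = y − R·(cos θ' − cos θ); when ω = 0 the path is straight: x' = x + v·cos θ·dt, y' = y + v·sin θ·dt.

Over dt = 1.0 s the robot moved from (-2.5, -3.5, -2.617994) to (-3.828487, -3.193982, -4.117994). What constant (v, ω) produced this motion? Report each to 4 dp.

Δθ = -4.117994 − -2.617994 = -1.500000
ω = Δθ/dt = -1.500000/1.0 = -1.5000
R = Δx/(sin θ' − sin θ) = -1.0000
v = R·ω = -1.0000·-1.5000 = 1.5000

v = 1.5000, ω = -1.5000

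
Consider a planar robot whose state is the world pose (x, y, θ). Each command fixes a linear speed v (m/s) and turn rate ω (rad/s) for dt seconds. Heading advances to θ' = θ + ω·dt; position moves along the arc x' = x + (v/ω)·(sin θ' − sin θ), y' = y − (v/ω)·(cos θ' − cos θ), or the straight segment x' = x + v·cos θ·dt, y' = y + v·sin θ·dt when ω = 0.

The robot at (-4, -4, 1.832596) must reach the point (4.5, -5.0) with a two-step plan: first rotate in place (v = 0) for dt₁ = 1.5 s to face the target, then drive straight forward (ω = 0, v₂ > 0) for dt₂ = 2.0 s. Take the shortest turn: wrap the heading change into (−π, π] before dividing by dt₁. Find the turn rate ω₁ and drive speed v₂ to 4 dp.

ω₁ = -1.2998, v₂ = 4.2793

heading to target = atan2(-5−-4, 4.5−-4) = -0.1171
Δθ = wrap(-0.1171 − 1.8326) = -1.9497; ω₁ = Δθ/dt₁ = -1.2998
distance = √((4.5−-4)² + (-5−-4)²) = 8.5586; v₂ = distance/dt₂ = 4.2793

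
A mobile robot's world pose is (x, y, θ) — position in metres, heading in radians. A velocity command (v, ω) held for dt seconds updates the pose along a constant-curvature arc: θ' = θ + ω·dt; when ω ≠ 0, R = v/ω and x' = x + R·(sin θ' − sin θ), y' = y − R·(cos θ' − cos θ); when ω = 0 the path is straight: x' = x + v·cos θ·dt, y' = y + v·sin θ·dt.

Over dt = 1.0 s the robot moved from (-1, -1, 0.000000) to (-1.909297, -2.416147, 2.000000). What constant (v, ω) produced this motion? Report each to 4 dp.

v = -2.0000, ω = 2.0000

Δθ = 2.000000 − 0.000000 = 2.000000
ω = Δθ/dt = 2.000000/1.0 = 2.0000
R = −Δy/(cos θ' − cos θ) = -1.0000
v = R·ω = -1.0000·2.0000 = -2.0000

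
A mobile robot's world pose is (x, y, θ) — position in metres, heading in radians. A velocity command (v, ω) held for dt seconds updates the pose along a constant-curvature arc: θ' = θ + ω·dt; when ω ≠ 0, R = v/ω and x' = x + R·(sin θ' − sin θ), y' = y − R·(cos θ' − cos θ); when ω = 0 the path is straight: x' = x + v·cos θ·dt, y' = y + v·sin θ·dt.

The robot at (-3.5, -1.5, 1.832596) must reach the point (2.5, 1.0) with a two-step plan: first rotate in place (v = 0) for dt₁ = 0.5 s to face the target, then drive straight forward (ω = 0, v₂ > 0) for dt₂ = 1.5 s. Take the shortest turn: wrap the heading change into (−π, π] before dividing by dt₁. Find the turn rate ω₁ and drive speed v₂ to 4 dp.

ω₁ = -2.8756, v₂ = 4.3333

heading to target = atan2(1−-1.5, 2.5−-3.5) = 0.3948
Δθ = wrap(0.3948 − 1.8326) = -1.4378; ω₁ = Δθ/dt₁ = -2.8756
distance = √((2.5−-3.5)² + (1−-1.5)²) = 6.5000; v₂ = distance/dt₂ = 4.3333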